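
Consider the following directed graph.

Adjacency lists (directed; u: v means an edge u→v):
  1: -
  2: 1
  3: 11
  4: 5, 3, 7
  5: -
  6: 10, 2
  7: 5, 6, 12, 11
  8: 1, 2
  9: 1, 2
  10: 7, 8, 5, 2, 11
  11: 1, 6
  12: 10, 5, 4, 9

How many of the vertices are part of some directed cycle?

7

A vertex is on a directed cycle iff it belongs to a strongly connected component of size ≥ 2 (or has a self-loop).
The vertices on cycles are {3, 4, 6, 7, 10, 11, 12} — 7 in total.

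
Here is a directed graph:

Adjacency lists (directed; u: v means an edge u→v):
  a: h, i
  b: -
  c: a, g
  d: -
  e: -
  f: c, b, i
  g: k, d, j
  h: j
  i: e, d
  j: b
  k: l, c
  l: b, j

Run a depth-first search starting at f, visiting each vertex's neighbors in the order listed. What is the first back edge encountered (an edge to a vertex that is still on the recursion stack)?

k->c

DFS from f (visiting each vertex's neighbors in the order listed); mark gray on enter, black on exit:
f gray
  c gray
    a gray
      h gray
        j gray
          b gray
          b black
        j black
      h black
      i gray
        e gray
        e black
        d gray
        d black
      i black
    a black
    g gray
      k gray
        l gray
          l→b: b black — skip
          l→j: j black — skip
        l black
        k→c: c is gray → back edge
First back edge: k → c.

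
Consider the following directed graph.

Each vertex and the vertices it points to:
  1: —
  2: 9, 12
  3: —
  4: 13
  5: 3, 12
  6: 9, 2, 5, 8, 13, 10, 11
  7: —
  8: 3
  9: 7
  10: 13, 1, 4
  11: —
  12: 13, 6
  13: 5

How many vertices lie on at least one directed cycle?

7

A vertex is on a directed cycle iff it belongs to a strongly connected component of size ≥ 2 (or has a self-loop).
The vertices on cycles are {2, 4, 5, 6, 10, 12, 13} — 7 in total.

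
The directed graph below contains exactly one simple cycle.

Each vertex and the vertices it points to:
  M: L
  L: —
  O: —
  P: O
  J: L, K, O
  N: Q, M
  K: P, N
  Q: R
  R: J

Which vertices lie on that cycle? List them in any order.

J, K, N, Q, R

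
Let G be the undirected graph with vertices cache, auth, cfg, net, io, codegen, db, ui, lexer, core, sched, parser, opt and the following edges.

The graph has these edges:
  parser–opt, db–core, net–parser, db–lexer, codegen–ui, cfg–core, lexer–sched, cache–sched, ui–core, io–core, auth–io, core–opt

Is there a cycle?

DFS, tracking each vertex's parent; an edge to a visited non-parent vertex closes a cycle.
Start from opt:
visit opt (parent –)
  visit core (parent opt)
    visit cfg (parent core)
      cfg–core: parent, skip
    visit io (parent core)
      io–core: parent, skip
      visit auth (parent io)
        auth–io: parent, skip
    core–opt: parent, skip
    visit db (parent core)
      db–core: parent, skip
      visit lexer (parent db)
        visit sched (parent lexer)
          sched–lexer: parent, skip
          visit cache (parent sched)
            cache–sched: parent, skip
        lexer–db: parent, skip
    visit ui (parent core)
      visit codegen (parent ui)
        codegen–ui: parent, skip
      ui–core: parent, skip
  visit parser (parent opt)
    visit net (parent parser)
      net–parser: parent, skip
    parser–opt: parent, skip
No non-parent visited neighbor found — the graph is a forest.

No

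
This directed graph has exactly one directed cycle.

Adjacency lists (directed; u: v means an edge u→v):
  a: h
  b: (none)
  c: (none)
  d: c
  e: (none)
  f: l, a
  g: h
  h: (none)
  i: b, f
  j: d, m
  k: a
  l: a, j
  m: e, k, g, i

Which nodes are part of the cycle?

f, i, j, l, m

DFS with gray/black marking from j:
j gray
  d gray
    c gray
    c black
  d black
  m gray
    e gray
    e black
    k gray
      a gray
        h gray
        h black
      a black
    k black
    g gray
      g→h: h black — skip
    g black
    i gray
      b gray
      b black
      f gray
        l gray
          l→a: a black — skip
          l→j: j is gray → back edge
Back edge closes the cycle j → m → i → f → l → j; its vertices are {f, i, j, l, m}.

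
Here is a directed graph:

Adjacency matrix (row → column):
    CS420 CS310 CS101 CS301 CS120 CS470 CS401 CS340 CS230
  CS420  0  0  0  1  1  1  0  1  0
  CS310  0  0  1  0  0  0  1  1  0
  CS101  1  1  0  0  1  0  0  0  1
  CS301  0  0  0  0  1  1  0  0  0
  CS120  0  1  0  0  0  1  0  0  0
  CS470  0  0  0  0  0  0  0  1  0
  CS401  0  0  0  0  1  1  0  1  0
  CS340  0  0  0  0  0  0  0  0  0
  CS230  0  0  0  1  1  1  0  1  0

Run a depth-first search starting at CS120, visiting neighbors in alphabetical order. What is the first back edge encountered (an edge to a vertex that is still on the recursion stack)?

DFS from CS120 (visiting neighbors in alphabetical order); mark gray on enter, black on exit:
CS120 gray
  CS310 gray
    CS101 gray
      CS101→CS120: CS120 is gray → back edge
First back edge: CS101 → CS120.

CS101->CS120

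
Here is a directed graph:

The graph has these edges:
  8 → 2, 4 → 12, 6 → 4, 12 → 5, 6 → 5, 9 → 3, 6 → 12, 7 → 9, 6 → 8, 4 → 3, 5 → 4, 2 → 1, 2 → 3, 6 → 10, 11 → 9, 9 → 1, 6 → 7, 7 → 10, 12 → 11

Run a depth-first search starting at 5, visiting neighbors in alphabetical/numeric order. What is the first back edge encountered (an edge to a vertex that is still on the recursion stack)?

DFS from 5 (visiting neighbors in alphabetical/numeric order); mark gray on enter, black on exit:
5 gray
  4 gray
    3 gray
    3 black
    12 gray
      12→5: 5 is gray → back edge
First back edge: 12 → 5.

12→5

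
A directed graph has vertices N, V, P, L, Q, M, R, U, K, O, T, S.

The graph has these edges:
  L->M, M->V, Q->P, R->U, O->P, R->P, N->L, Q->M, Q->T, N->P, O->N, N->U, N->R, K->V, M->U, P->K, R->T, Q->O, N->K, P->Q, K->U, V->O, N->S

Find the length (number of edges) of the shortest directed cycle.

2

For each vertex v, BFS finds the shortest path from v back to v.
The shortest such closed walk is Q → P → Q, length 2.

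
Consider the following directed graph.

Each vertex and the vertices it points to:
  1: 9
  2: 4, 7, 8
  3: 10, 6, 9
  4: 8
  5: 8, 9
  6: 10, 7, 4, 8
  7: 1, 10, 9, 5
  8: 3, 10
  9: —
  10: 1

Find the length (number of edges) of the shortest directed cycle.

3

For each vertex v, BFS finds the shortest path from v back to v.
The shortest such closed walk is 8 → 3 → 6 → 8, length 3.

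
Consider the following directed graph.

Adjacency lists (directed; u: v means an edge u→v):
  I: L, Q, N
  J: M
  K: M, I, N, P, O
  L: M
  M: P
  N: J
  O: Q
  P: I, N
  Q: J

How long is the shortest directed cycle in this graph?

4

For each vertex v, BFS finds the shortest path from v back to v.
The shortest such closed walk is I → L → M → P → I, length 4.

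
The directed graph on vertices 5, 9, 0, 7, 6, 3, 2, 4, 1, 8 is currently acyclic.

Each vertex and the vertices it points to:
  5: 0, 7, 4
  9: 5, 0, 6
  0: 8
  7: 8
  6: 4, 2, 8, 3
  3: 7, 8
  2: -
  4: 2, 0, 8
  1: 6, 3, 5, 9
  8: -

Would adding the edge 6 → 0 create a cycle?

No

Adding 6→0 creates a cycle iff 0 can already reach 6.
Explore from 0: no path reaches 6. The graph stays acyclic.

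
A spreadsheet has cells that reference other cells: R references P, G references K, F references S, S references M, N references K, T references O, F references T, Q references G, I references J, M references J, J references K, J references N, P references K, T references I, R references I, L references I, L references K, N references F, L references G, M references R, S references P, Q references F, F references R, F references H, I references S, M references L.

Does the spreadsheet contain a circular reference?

DFS with white/gray/black marking, starting from J:
J gray
  N gray
    K gray
    K black
    F gray
      R gray
        I gray
          S gray
            P gray
              P→K: K black — skip
            P black
            M gray
              M→J: J is gray → back edge
Back edge found, so a cycle exists: J → N → F → R → I → S → M → J.

Yes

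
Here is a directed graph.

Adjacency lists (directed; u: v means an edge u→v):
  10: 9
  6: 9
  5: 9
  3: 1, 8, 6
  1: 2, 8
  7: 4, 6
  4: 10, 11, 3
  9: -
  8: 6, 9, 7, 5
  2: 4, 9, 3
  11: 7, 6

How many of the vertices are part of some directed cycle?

7

A vertex is on a directed cycle iff it belongs to a strongly connected component of size ≥ 2 (or has a self-loop).
The vertices on cycles are {1, 2, 3, 4, 7, 8, 11} — 7 in total.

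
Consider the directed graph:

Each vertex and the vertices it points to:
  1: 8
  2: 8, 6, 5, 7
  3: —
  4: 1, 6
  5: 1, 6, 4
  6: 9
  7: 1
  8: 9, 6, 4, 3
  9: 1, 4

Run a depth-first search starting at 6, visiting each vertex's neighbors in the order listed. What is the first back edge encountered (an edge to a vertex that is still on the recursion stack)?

DFS from 6 (visiting each vertex's neighbors in the order listed); mark gray on enter, black on exit:
6 gray
  9 gray
    1 gray
      8 gray
        8→9: 9 is gray → back edge
First back edge: 8 → 9.

8→9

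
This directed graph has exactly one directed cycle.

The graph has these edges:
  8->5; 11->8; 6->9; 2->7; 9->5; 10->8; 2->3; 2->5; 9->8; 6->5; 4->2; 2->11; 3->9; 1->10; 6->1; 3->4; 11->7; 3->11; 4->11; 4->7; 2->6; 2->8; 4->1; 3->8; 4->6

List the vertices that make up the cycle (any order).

2, 3, 4

DFS with gray/black marking from 3:
3 gray
  4 gray
    11 gray
      8 gray
        5 gray
        5 black
      8 black
      7 gray
      7 black
    11 black
    1 gray
      10 gray
        10→8: 8 black — skip
      10 black
    1 black
    4→7: 7 black — skip
    6 gray
      9 gray
        9→5: 5 black — skip
        9→8: 8 black — skip
      9 black
      6→1: 1 black — skip
      6→5: 5 black — skip
    6 black
    2 gray
      2→3: 3 is gray → back edge
Back edge closes the cycle 3 → 4 → 2 → 3; its vertices are {2, 3, 4}.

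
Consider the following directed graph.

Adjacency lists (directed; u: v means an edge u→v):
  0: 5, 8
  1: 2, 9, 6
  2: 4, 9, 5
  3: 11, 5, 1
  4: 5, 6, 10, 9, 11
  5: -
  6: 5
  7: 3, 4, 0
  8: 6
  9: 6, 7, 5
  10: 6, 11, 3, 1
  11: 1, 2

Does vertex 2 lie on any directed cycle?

2 is on a cycle iff 2 can reach itself via ≥1 edge.
2 → 4 → 11 → 2 — yes.

Yes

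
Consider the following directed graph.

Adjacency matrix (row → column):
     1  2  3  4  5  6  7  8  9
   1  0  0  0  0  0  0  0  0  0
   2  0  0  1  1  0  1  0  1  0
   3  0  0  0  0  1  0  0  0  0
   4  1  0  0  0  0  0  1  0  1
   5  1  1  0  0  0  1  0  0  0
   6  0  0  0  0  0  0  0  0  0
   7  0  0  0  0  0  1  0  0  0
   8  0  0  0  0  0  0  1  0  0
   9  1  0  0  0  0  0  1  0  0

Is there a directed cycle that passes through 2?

Yes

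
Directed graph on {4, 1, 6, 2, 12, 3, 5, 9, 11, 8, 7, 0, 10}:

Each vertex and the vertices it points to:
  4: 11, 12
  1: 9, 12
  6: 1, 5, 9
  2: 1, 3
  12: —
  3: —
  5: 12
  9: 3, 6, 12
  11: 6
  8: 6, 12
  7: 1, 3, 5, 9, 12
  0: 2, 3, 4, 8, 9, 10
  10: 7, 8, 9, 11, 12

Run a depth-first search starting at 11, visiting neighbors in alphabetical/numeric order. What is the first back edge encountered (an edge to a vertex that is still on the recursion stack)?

DFS from 11 (visiting neighbors in alphabetical/numeric order); mark gray on enter, black on exit:
11 gray
  6 gray
    1 gray
      9 gray
        3 gray
        3 black
        9→6: 6 is gray → back edge
First back edge: 9 → 6.

9->6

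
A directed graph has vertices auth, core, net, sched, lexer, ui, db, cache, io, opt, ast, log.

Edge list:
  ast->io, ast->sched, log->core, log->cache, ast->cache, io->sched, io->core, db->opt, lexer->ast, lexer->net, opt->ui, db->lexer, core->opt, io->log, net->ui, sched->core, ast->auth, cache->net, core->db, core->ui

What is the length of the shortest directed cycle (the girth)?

5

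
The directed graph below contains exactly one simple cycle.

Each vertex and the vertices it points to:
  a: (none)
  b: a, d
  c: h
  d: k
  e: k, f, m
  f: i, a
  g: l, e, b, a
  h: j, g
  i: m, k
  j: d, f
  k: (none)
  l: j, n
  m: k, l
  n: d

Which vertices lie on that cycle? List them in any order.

f, i, j, l, m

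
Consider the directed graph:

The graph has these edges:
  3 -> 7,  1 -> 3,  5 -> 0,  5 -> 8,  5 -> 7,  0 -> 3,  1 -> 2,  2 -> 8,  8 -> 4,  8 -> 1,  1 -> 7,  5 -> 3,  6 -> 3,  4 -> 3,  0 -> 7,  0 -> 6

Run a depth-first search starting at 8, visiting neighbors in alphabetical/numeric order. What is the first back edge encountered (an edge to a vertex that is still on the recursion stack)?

DFS from 8 (visiting neighbors in alphabetical/numeric order); mark gray on enter, black on exit:
8 gray
  1 gray
    2 gray
      2→8: 8 is gray → back edge
First back edge: 2 → 8.

2→8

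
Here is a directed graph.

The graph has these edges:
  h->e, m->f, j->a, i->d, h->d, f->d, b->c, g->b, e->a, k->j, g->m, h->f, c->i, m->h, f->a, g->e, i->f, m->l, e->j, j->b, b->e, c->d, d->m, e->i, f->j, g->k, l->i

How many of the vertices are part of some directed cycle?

10

A vertex is on a directed cycle iff it belongs to a strongly connected component of size ≥ 2 (or has a self-loop).
The vertices on cycles are {b, c, d, e, f, h, i, j, l, m} — 10 in total.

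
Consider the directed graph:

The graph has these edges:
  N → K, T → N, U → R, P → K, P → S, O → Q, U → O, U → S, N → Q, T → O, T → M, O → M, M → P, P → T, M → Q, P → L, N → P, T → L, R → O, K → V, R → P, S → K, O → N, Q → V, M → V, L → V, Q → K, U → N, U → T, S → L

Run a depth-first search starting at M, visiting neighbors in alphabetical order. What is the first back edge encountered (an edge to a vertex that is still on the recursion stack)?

DFS from M (visiting neighbors in alphabetical order); mark gray on enter, black on exit:
M gray
  P gray
    K gray
      V gray
      V black
    K black
    L gray
      L→V: V black — skip
    L black
    S gray
      S→K: K black — skip
      S→L: L black — skip
    S black
    T gray
      T→L: L black — skip
      T→M: M is gray → back edge
First back edge: T → M.

T->M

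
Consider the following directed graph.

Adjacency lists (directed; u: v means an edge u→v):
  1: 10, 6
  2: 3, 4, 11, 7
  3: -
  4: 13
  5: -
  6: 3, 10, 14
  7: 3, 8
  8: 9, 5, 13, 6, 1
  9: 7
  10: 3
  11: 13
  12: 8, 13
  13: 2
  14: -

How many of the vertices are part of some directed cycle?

A vertex is on a directed cycle iff it belongs to a strongly connected component of size ≥ 2 (or has a self-loop).
The vertices on cycles are {2, 4, 7, 8, 9, 11, 13} — 7 in total.

7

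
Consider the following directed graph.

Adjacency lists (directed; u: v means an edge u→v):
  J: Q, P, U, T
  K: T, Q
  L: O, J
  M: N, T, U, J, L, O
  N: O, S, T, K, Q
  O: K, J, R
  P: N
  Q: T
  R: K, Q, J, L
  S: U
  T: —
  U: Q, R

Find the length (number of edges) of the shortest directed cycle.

3

For each vertex v, BFS finds the shortest path from v back to v.
The shortest such closed walk is L → O → R → L, length 3.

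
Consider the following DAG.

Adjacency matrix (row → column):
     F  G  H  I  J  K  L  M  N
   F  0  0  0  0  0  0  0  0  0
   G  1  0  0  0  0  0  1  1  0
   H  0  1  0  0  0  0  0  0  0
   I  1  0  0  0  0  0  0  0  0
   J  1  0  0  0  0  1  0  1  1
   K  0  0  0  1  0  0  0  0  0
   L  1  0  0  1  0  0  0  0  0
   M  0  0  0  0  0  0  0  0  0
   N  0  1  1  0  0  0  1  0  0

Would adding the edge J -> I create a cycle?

No

Adding J→I creates a cycle iff I can already reach J.
Explore from I: no path reaches J. The graph stays acyclic.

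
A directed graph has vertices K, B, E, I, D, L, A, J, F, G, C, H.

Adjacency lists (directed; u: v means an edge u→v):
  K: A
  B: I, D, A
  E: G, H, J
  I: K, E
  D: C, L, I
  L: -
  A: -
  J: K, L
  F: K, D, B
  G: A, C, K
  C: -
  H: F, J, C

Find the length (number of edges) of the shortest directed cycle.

For each vertex v, BFS finds the shortest path from v back to v.
The shortest such closed walk is E → H → F → B → I → E, length 5.

5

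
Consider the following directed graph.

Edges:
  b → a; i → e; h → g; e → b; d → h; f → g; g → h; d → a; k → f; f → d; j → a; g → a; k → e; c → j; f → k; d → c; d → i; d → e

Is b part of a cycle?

No

b lies on a cycle iff there is a path from b back to itself.
Exploring from b, it never reaches itself; equivalently, its strongly connected component is a singleton.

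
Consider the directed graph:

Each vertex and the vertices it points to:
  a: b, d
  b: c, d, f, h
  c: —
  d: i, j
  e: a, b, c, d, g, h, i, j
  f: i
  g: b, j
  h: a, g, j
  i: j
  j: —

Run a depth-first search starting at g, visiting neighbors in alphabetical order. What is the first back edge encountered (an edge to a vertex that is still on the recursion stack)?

DFS from g (visiting neighbors in alphabetical order); mark gray on enter, black on exit:
g gray
  b gray
    c gray
    c black
    d gray
      i gray
        j gray
        j black
      i black
      d→j: j black — skip
    d black
    f gray
      f→i: i black — skip
    f black
    h gray
      a gray
        a→b: b is gray → back edge
First back edge: a → b.

a→b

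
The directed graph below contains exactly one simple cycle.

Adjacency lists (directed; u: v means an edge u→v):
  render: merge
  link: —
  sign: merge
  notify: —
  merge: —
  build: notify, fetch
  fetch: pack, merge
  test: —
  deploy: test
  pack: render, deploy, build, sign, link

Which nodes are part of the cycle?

pack, build, fetch

DFS with gray/black marking from pack:
pack gray
  render gray
    merge gray
    merge black
  render black
  deploy gray
    test gray
    test black
  deploy black
  build gray
    notify gray
    notify black
    fetch gray
      fetch→pack: pack is gray → back edge
Back edge closes the cycle pack → build → fetch → pack; its vertices are {pack, build, fetch}.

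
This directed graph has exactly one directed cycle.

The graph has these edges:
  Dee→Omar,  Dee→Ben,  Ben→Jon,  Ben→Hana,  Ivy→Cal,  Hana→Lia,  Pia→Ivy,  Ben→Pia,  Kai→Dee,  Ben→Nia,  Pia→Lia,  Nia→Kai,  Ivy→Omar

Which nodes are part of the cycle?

Ben, Dee, Kai, Nia

DFS with gray/black marking from Ben:
Ben gray
  Nia gray
    Kai gray
      Dee gray
        Omar gray
        Omar black
        Dee→Ben: Ben is gray → back edge
Back edge closes the cycle Ben → Nia → Kai → Dee → Ben; its vertices are {Ben, Dee, Kai, Nia}.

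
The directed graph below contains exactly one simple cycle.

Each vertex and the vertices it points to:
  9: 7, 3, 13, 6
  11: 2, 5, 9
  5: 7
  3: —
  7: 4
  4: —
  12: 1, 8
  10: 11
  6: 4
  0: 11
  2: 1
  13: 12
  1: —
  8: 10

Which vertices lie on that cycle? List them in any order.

8, 9, 10, 11, 12, 13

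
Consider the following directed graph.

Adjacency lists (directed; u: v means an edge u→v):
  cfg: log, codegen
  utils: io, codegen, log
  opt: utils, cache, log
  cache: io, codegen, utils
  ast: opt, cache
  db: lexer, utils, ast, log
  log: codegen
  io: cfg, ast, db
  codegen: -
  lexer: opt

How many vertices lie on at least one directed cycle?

A vertex is on a directed cycle iff it belongs to a strongly connected component of size ≥ 2 (or has a self-loop).
The vertices on cycles are {db, io, ast, opt, cache, lexer, utils} — 7 in total.

7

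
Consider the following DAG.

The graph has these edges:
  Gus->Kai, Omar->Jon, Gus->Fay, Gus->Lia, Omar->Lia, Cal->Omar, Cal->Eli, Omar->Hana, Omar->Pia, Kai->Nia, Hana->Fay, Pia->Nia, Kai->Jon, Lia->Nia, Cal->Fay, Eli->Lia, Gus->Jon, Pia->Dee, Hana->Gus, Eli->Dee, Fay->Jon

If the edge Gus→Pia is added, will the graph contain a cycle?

Adding Gus→Pia creates a cycle iff Pia can already reach Gus.
Explore from Pia: no path reaches Gus. The graph stays acyclic.

No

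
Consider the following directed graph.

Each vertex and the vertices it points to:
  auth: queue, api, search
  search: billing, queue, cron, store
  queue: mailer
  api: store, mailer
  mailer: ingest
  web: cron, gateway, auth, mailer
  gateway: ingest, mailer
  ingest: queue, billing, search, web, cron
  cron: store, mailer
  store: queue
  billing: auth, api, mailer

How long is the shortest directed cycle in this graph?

3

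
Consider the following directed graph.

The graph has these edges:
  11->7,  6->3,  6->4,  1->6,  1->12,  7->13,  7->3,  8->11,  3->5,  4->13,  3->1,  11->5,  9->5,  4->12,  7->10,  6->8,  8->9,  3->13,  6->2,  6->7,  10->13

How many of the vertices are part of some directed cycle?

A vertex is on a directed cycle iff it belongs to a strongly connected component of size ≥ 2 (or has a self-loop).
The vertices on cycles are {1, 3, 6, 7, 8, 11} — 6 in total.

6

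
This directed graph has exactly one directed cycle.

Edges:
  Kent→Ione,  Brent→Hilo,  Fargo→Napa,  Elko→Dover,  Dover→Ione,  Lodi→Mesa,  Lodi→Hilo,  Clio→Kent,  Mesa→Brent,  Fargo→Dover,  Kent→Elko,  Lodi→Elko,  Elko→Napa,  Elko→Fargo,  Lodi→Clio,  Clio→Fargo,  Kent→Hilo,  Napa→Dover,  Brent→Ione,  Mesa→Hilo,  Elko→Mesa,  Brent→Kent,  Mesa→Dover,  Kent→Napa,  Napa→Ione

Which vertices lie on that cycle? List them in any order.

DFS with gray/black marking from Mesa:
Mesa gray
  Dover gray
    Ione gray
    Ione black
  Dover black
  Brent gray
    Kent gray
      Hilo gray
      Hilo black
      Kent→Ione: Ione black — skip
      Napa gray
        Napa→Dover: Dover black — skip
        Napa→Ione: Ione black — skip
      Napa black
      Elko gray
        Elko→Mesa: Mesa is gray → back edge
Back edge closes the cycle Mesa → Brent → Kent → Elko → Mesa; its vertices are {Elko, Kent, Mesa, Brent}.

Elko, Kent, Mesa, Brent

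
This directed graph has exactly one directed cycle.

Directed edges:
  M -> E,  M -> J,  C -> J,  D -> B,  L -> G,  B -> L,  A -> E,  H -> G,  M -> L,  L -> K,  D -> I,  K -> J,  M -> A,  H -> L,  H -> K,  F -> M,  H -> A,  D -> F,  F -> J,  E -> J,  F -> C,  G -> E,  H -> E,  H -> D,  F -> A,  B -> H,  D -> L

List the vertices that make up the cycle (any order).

B, D, H

DFS with gray/black marking from H:
H gray
  G gray
    E gray
      J gray
      J black
    E black
  G black
  A gray
    A→E: E black — skip
  A black
  L gray
    L→G: G black — skip
    K gray
      K→J: J black — skip
    K black
  L black
  H→E: E black — skip
  H→K: K black — skip
  D gray
    F gray
      F→J: J black — skip
      C gray
        C→J: J black — skip
      C black
      F→A: A black — skip
      M gray
        M→L: L black — skip
        M→A: A black — skip
        M→J: J black — skip
        M→E: E black — skip
      M black
    F black
    I gray
    I black
    D→L: L black — skip
    B gray
      B→L: L black — skip
      B→H: H is gray → back edge
Back edge closes the cycle H → D → B → H; its vertices are {B, D, H}.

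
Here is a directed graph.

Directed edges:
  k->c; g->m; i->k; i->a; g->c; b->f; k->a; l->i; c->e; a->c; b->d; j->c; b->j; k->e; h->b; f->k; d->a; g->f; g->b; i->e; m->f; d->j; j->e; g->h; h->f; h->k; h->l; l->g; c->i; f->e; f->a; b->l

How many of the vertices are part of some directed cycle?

8

A vertex is on a directed cycle iff it belongs to a strongly connected component of size ≥ 2 (or has a self-loop).
The vertices on cycles are {a, b, c, g, h, i, k, l} — 8 in total.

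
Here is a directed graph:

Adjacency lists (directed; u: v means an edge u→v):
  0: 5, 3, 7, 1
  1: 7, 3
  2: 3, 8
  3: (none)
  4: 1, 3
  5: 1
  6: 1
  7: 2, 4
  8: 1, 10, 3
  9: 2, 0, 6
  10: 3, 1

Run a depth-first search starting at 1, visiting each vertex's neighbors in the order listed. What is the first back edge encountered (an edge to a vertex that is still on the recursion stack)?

DFS from 1 (visiting each vertex's neighbors in the order listed); mark gray on enter, black on exit:
1 gray
  7 gray
    2 gray
      3 gray
      3 black
      8 gray
        8→1: 1 is gray → back edge
First back edge: 8 → 1.

8->1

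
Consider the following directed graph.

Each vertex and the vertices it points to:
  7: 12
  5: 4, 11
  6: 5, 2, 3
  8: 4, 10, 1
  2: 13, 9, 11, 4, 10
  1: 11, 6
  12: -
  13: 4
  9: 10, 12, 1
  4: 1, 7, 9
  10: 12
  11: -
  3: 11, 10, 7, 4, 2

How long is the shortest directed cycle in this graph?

4

For each vertex v, BFS finds the shortest path from v back to v.
The shortest such closed walk is 1 → 6 → 5 → 4 → 1, length 4.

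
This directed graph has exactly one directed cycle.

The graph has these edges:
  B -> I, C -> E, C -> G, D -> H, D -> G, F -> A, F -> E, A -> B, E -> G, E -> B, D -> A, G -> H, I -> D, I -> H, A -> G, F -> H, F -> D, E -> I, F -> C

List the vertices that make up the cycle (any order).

A, B, D, I

DFS with gray/black marking from D:
D gray
  G gray
    H gray
    H black
  G black
  A gray
    B gray
      I gray
        I→H: H black — skip
        I→D: D is gray → back edge
Back edge closes the cycle D → A → B → I → D; its vertices are {A, B, D, I}.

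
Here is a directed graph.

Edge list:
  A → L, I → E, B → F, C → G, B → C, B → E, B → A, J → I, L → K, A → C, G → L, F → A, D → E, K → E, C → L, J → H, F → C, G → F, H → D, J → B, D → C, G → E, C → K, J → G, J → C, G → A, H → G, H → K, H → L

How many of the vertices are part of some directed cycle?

A vertex is on a directed cycle iff it belongs to a strongly connected component of size ≥ 2 (or has a self-loop).
The vertices on cycles are {A, C, F, G} — 4 in total.

4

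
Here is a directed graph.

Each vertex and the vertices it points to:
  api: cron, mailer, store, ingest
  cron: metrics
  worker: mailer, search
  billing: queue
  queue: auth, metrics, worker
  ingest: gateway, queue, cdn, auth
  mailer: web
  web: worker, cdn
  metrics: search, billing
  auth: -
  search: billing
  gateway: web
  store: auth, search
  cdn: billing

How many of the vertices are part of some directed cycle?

A vertex is on a directed cycle iff it belongs to a strongly connected component of size ≥ 2 (or has a self-loop).
The vertices on cycles are {cdn, web, queue, mailer, search, worker, billing, metrics} — 8 in total.

8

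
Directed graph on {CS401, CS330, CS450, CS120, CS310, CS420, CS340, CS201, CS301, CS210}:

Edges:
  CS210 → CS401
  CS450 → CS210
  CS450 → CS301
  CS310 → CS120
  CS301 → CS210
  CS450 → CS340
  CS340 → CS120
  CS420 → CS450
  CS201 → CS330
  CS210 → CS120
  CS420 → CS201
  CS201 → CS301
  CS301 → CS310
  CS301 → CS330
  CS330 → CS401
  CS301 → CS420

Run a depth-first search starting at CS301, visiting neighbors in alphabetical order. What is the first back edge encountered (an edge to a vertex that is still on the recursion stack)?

CS201→CS301

DFS from CS301 (visiting neighbors in alphabetical order); mark gray on enter, black on exit:
CS301 gray
  CS210 gray
    CS120 gray
    CS120 black
    CS401 gray
    CS401 black
  CS210 black
  CS310 gray
    CS310→CS120: CS120 black — skip
  CS310 black
  CS330 gray
    CS330→CS401: CS401 black — skip
  CS330 black
  CS420 gray
    CS201 gray
      CS201→CS301: CS301 is gray → back edge
First back edge: CS201 → CS301.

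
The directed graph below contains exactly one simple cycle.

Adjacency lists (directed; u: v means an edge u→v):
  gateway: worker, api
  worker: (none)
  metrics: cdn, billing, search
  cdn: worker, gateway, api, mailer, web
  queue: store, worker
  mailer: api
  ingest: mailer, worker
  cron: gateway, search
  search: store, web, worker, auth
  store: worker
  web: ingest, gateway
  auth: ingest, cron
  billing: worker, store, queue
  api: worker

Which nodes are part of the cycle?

auth, cron, search

DFS with gray/black marking from search:
search gray
  store gray
    worker gray
    worker black
  store black
  web gray
    ingest gray
      mailer gray
        api gray
          api→worker: worker black — skip
        api black
      mailer black
      ingest→worker: worker black — skip
    ingest black
    gateway gray
      gateway→worker: worker black — skip
      gateway→api: api black — skip
    gateway black
  web black
  search→worker: worker black — skip
  auth gray
    auth→ingest: ingest black — skip
    cron gray
      cron→gateway: gateway black — skip
      cron→search: search is gray → back edge
Back edge closes the cycle search → auth → cron → search; its vertices are {auth, cron, search}.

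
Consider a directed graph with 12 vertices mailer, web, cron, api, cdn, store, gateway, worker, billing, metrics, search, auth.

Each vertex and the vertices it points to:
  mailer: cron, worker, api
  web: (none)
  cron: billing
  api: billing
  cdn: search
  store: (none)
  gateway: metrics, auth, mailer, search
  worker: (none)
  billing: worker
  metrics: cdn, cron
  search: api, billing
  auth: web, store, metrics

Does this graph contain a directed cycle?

No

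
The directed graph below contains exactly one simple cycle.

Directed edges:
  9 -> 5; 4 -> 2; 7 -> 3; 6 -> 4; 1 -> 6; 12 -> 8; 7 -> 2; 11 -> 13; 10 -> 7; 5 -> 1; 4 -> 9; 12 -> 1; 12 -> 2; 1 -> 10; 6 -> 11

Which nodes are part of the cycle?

1, 4, 5, 6, 9

DFS with gray/black marking from 1:
1 gray
  10 gray
    7 gray
      3 gray
      3 black
      2 gray
      2 black
    7 black
  10 black
  6 gray
    4 gray
      9 gray
        5 gray
          5→1: 1 is gray → back edge
Back edge closes the cycle 1 → 6 → 4 → 9 → 5 → 1; its vertices are {1, 4, 5, 6, 9}.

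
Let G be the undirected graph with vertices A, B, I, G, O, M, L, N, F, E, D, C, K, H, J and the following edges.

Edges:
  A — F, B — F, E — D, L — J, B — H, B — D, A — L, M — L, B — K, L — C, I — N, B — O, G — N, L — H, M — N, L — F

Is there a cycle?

Yes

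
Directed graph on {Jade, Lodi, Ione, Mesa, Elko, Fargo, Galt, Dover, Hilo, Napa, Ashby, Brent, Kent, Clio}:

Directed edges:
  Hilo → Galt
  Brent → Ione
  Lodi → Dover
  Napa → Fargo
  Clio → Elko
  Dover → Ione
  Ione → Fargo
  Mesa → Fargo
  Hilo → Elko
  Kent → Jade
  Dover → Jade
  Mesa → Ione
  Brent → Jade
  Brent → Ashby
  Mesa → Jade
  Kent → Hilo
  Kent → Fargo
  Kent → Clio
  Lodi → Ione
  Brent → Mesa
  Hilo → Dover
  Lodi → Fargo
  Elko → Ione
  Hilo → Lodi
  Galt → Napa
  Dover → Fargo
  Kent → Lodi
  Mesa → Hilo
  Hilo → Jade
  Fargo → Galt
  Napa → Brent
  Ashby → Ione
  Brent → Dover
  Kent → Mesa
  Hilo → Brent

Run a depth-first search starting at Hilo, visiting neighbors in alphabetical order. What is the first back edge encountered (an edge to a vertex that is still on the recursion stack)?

Napa→Brent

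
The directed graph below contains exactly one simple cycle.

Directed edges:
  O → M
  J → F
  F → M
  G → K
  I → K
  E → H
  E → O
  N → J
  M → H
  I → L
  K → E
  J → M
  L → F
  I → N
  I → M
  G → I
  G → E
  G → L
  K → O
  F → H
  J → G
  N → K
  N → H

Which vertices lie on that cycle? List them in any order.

G, I, J, N

DFS with gray/black marking from J:
J gray
  M gray
    H gray
    H black
  M black
  F gray
    F→H: H black — skip
    F→M: M black — skip
  F black
  G gray
    E gray
      E→H: H black — skip
      O gray
        O→M: M black — skip
      O black
    E black
    L gray
      L→F: F black — skip
    L black
    I gray
      I→L: L black — skip
      I→M: M black — skip
      K gray
        K→E: E black — skip
        K→O: O black — skip
      K black
      N gray
        N→J: J is gray → back edge
Back edge closes the cycle J → G → I → N → J; its vertices are {G, I, J, N}.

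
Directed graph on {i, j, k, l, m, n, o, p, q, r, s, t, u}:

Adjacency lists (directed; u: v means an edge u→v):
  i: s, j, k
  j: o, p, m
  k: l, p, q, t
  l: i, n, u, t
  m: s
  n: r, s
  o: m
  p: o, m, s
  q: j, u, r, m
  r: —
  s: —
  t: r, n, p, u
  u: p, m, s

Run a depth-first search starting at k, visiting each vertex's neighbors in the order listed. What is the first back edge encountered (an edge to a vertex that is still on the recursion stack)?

i->k

DFS from k (visiting each vertex's neighbors in the order listed); mark gray on enter, black on exit:
k gray
  l gray
    i gray
      s gray
      s black
      j gray
        o gray
          m gray
            m→s: s black — skip
          m black
        o black
        p gray
          p→o: o black — skip
          p→m: m black — skip
          p→s: s black — skip
        p black
        j→m: m black — skip
      j black
      i→k: k is gray → back edge
First back edge: i → k.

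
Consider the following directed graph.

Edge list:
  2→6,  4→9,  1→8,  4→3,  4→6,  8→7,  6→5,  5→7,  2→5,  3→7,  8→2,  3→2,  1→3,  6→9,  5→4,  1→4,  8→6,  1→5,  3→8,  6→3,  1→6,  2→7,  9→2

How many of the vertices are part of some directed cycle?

7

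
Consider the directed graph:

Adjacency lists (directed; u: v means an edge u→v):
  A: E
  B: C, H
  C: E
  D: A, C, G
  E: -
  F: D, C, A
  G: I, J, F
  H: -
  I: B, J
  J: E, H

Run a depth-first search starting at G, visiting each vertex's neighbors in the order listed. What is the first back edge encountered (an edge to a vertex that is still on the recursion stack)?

D→G

DFS from G (visiting each vertex's neighbors in the order listed); mark gray on enter, black on exit:
G gray
  I gray
    B gray
      C gray
        E gray
        E black
      C black
      H gray
      H black
    B black
    J gray
      J→E: E black — skip
      J→H: H black — skip
    J black
  I black
  G→J: J black — skip
  F gray
    D gray
      A gray
        A→E: E black — skip
      A black
      D→C: C black — skip
      D→G: G is gray → back edge
First back edge: D → G.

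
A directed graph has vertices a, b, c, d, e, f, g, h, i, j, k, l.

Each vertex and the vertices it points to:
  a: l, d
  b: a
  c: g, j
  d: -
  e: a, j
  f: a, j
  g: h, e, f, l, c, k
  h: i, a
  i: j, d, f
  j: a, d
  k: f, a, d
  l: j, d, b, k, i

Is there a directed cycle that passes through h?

No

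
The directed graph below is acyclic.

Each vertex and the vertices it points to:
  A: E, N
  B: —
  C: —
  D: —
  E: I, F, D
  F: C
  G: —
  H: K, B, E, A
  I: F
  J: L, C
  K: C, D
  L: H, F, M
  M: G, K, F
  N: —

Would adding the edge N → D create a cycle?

Adding N→D creates a cycle iff D can already reach N.
Explore from D: no path reaches N. The graph stays acyclic.

No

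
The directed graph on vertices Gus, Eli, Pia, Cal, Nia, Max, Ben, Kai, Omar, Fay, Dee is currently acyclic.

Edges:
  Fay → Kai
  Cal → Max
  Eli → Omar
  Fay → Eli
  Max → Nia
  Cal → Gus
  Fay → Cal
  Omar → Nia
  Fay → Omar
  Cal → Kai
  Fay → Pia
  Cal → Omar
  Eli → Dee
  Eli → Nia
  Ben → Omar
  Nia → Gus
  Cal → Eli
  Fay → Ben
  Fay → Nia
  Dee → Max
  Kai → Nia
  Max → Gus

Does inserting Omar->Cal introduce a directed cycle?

Adding Omar→Cal creates a cycle iff Cal can already reach Omar.
Path from Cal: Cal → Omar.
So Cal → … → Omar → Cal is a cycle.

Yes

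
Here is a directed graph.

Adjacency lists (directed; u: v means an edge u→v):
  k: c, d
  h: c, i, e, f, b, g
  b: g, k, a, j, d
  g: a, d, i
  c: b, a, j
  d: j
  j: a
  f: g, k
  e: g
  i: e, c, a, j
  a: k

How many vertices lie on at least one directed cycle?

A vertex is on a directed cycle iff it belongs to a strongly connected component of size ≥ 2 (or has a self-loop).
The vertices on cycles are {a, b, c, d, e, g, i, j, k} — 9 in total.

9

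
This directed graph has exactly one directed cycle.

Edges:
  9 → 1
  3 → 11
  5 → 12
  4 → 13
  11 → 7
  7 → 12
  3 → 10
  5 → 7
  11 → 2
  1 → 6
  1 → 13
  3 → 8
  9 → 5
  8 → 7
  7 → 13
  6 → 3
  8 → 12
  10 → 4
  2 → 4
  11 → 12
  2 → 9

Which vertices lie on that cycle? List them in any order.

1, 2, 3, 6, 9, 11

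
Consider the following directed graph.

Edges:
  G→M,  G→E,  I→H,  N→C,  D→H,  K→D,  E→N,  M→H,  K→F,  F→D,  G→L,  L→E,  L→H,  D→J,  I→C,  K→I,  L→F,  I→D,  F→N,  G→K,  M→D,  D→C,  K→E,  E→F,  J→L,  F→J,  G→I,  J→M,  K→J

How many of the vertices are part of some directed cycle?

A vertex is on a directed cycle iff it belongs to a strongly connected component of size ≥ 2 (or has a self-loop).
The vertices on cycles are {D, E, F, J, L, M} — 6 in total.

6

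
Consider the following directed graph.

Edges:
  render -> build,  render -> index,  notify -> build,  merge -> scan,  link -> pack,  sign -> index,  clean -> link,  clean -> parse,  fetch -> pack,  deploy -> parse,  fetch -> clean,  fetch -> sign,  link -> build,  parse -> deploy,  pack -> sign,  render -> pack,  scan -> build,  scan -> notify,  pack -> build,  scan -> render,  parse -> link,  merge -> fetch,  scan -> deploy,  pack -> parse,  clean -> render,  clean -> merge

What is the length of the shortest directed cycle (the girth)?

2

For each vertex v, BFS finds the shortest path from v back to v.
The shortest such closed walk is parse → deploy → parse, length 2.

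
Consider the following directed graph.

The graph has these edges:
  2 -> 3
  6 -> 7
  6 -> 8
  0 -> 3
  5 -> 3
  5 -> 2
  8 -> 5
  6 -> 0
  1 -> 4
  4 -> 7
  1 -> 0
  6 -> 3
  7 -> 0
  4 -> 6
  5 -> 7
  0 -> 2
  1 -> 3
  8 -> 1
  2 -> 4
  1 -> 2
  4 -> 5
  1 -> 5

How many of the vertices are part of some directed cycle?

A vertex is on a directed cycle iff it belongs to a strongly connected component of size ≥ 2 (or has a self-loop).
The vertices on cycles are {0, 1, 2, 4, 5, 6, 7, 8} — 8 in total.

8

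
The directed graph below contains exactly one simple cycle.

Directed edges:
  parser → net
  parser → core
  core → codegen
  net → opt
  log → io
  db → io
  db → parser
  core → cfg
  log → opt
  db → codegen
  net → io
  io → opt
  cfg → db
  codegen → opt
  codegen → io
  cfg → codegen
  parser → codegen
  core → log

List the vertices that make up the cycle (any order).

DFS with gray/black marking from db:
db gray
  parser gray
    core gray
      cfg gray
        codegen gray
          io gray
            opt gray
            opt black
          io black
          codegen→opt: opt black — skip
        codegen black
        cfg→db: db is gray → back edge
Back edge closes the cycle db → parser → core → cfg → db; its vertices are {db, cfg, core, parser}.

db, cfg, core, parser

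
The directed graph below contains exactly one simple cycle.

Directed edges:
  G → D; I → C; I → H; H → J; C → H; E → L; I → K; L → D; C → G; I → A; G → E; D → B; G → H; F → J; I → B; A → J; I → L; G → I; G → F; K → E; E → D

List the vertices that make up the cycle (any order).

C, G, I

DFS with gray/black marking from I:
I gray
  B gray
  B black
  L gray
    D gray
      D→B: B black — skip
    D black
  L black
  K gray
    E gray
      E→L: L black — skip
      E→D: D black — skip
    E black
  K black
  A gray
    J gray
    J black
  A black
  H gray
    H→J: J black — skip
  H black
  C gray
    C→H: H black — skip
    G gray
      G→E: E black — skip
      F gray
        F→J: J black — skip
      F black
      G→I: I is gray → back edge
Back edge closes the cycle I → C → G → I; its vertices are {C, G, I}.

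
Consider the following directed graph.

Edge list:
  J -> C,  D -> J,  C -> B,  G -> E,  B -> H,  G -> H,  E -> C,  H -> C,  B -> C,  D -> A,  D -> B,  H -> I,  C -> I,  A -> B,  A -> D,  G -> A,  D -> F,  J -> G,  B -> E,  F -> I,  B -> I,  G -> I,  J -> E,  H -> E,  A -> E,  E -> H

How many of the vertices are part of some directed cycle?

A vertex is on a directed cycle iff it belongs to a strongly connected component of size ≥ 2 (or has a self-loop).
The vertices on cycles are {A, B, C, D, E, G, H, J} — 8 in total.

8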